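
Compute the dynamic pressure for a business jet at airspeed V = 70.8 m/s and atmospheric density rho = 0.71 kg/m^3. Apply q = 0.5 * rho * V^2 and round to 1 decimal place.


Step 1: V^2 = 70.8^2 = 5012.64
Step 2: q = 0.5 * 0.71 * 5012.64
Step 3: q = 1779.5 Pa

1779.5


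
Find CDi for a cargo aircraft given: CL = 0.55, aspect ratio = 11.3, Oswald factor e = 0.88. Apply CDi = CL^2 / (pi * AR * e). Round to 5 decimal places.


Step 1: CL^2 = 0.55^2 = 0.3025
Step 2: pi * AR * e = 3.14159 * 11.3 * 0.88 = 31.239997
Step 3: CDi = 0.3025 / 31.239997 = 0.00968

0.00968


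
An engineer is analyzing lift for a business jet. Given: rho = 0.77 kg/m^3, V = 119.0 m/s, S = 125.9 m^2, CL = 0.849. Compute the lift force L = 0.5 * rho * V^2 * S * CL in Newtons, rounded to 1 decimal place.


Step 1: Calculate dynamic pressure q = 0.5 * 0.77 * 119.0^2 = 0.5 * 0.77 * 14161.0 = 5451.985 Pa
Step 2: Multiply by wing area and lift coefficient: L = 5451.985 * 125.9 * 0.849
Step 3: L = 686404.9115 * 0.849 = 582757.8 N

582757.8


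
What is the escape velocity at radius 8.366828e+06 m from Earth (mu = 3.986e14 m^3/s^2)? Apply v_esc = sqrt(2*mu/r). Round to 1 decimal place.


Step 1: 2*mu/r = 2 * 3.986e14 / 8.366828e+06 = 95281031.2343
Step 2: v_esc = sqrt(95281031.2343) = 9761.2 m/s

9761.2


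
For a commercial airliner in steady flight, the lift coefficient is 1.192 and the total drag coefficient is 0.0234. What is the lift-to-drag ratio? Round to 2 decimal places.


Step 1: L/D = CL / CD = 1.192 / 0.0234
Step 2: L/D = 50.94

50.94


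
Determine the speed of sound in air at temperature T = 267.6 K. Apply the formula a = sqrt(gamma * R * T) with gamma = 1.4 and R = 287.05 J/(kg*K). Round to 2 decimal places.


Step 1: gamma * R * T = 1.4 * 287.05 * 267.6 = 107540.412
Step 2: a = sqrt(107540.412) = 327.93 m/s

327.93


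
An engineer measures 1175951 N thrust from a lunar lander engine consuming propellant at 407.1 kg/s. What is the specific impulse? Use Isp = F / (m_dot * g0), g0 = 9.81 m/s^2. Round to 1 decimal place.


Step 1: m_dot * g0 = 407.1 * 9.81 = 3993.65
Step 2: Isp = 1175951 / 3993.65 = 294.5 s

294.5


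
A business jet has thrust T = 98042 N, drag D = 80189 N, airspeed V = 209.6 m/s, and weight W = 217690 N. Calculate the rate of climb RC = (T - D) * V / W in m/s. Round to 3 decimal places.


Step 1: Excess thrust = T - D = 98042 - 80189 = 17853 N
Step 2: Excess power = 17853 * 209.6 = 3741988.8 W
Step 3: RC = 3741988.8 / 217690 = 17.190 m/s

17.190


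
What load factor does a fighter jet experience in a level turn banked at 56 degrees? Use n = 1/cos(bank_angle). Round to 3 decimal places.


Step 1: Convert 56 degrees to radians = 0.977384
Step 2: cos(56 deg) = 0.559193
Step 3: n = 1 / 0.559193 = 1.788

1.788


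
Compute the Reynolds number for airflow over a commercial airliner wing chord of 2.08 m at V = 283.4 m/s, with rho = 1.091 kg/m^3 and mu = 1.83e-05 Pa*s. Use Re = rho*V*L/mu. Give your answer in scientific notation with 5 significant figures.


Step 1: Numerator = rho * V * L = 1.091 * 283.4 * 2.08 = 643.113952
Step 2: Re = 643.113952 / 1.83e-05
Step 3: Re = 3.5143e+07

3.5143e+07


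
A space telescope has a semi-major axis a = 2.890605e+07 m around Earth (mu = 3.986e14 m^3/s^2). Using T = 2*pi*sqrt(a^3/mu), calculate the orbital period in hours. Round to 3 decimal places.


Step 1: a^3 / mu = 2.415273e+22 / 3.986e14 = 6.059391e+07
Step 2: sqrt(6.059391e+07) = 7784.2088 s
Step 3: T = 2*pi * 7784.2088 = 48909.63 s
Step 4: T in hours = 48909.63 / 3600 = 13.586 hours

13.586


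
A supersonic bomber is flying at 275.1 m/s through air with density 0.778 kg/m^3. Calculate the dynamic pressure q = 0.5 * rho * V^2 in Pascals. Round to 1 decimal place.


Step 1: V^2 = 275.1^2 = 75680.01
Step 2: q = 0.5 * 0.778 * 75680.01
Step 3: q = 29439.5 Pa

29439.5


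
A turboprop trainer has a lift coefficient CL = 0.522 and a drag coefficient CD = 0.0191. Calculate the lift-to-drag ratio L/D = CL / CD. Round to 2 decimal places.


Step 1: L/D = CL / CD = 0.522 / 0.0191
Step 2: L/D = 27.33

27.33


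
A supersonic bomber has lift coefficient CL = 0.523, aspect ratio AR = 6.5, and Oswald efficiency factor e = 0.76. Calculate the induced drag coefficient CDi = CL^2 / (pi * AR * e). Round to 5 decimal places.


Step 1: CL^2 = 0.523^2 = 0.273529
Step 2: pi * AR * e = 3.14159 * 6.5 * 0.76 = 15.519468
Step 3: CDi = 0.273529 / 15.519468 = 0.01762

0.01762


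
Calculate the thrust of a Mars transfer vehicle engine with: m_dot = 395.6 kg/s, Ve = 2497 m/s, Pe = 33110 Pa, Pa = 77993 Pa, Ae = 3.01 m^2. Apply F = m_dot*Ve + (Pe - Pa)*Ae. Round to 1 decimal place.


Step 1: Momentum thrust = m_dot * Ve = 395.6 * 2497 = 987813.2 N
Step 2: Pressure thrust = (Pe - Pa) * Ae = (33110 - 77993) * 3.01 = -135097.83 N
Step 3: Total thrust F = 987813.2 + -135097.83 = 852715.4 N

852715.4


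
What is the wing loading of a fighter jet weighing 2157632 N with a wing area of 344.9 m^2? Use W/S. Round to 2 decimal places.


Step 1: Wing loading = W / S = 2157632 / 344.9
Step 2: Wing loading = 6255.82 N/m^2

6255.82


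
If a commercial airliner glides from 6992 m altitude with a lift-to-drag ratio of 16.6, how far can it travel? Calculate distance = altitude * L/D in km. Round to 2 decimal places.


Step 1: Glide distance = altitude * L/D = 6992 * 16.6 = 116067.2 m
Step 2: Convert to km: 116067.2 / 1000 = 116.07 km

116.07


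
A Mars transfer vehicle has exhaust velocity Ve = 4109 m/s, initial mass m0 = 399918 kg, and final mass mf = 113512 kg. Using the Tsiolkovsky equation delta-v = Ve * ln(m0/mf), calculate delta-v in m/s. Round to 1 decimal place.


Step 1: Mass ratio m0/mf = 399918 / 113512 = 3.523134
Step 2: ln(3.523134) = 1.259351
Step 3: delta-v = 4109 * 1.259351 = 5174.7 m/s

5174.7


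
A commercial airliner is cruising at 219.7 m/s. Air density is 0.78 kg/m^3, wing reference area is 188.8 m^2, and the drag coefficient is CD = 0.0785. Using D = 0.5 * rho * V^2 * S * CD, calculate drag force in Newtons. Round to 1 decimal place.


Step 1: Dynamic pressure q = 0.5 * 0.78 * 219.7^2 = 18824.5551 Pa
Step 2: Drag D = q * S * CD = 18824.5551 * 188.8 * 0.0785
Step 3: D = 278995.0 N

278995.0


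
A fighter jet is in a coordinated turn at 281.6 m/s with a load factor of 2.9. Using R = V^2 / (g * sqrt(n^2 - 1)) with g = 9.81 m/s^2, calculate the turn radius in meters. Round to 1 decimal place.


Step 1: V^2 = 281.6^2 = 79298.56
Step 2: n^2 - 1 = 2.9^2 - 1 = 7.41
Step 3: sqrt(7.41) = 2.722132
Step 4: R = 79298.56 / (9.81 * 2.722132) = 2969.5 m

2969.5


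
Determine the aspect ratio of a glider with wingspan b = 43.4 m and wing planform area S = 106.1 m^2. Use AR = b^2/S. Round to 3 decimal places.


Step 1: b^2 = 43.4^2 = 1883.56
Step 2: AR = 1883.56 / 106.1 = 17.753

17.753


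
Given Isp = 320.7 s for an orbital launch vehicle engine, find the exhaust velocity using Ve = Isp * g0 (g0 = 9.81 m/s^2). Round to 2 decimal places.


Step 1: Ve = Isp * g0 = 320.7 * 9.81
Step 2: Ve = 3146.07 m/s

3146.07


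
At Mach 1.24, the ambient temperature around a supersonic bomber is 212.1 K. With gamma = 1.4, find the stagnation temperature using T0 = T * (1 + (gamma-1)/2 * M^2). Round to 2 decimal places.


Step 1: (gamma-1)/2 = 0.2
Step 2: M^2 = 1.5376
Step 3: 1 + 0.2 * 1.5376 = 1.30752
Step 4: T0 = 212.1 * 1.30752 = 277.32 K

277.32


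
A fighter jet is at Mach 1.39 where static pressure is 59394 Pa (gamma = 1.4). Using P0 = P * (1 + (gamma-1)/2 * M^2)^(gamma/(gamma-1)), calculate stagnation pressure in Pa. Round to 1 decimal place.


Step 1: (gamma-1)/2 * M^2 = 0.2 * 1.9321 = 0.38642
Step 2: 1 + 0.38642 = 1.38642
Step 3: Exponent gamma/(gamma-1) = 3.5
Step 4: P0 = 59394 * 1.38642^3.5 = 186369.3 Pa

186369.3


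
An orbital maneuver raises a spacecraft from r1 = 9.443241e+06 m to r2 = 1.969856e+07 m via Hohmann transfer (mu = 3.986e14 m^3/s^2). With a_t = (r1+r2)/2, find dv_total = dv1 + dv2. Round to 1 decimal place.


Step 1: Transfer semi-major axis a_t = (9.443241e+06 + 1.969856e+07) / 2 = 1.457090e+07 m
Step 2: v1 (circular at r1) = sqrt(mu/r1) = 6496.93 m/s
Step 3: v_t1 = sqrt(mu*(2/r1 - 1/a_t)) = 7554.09 m/s
Step 4: dv1 = |7554.09 - 6496.93| = 1057.16 m/s
Step 5: v2 (circular at r2) = 4498.33 m/s, v_t2 = 3621.34 m/s
Step 6: dv2 = |4498.33 - 3621.34| = 877.0 m/s
Step 7: Total delta-v = 1057.16 + 877.0 = 1934.2 m/s

1934.2


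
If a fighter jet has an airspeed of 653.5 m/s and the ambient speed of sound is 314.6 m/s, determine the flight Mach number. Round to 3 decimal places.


Step 1: M = V / a = 653.5 / 314.6
Step 2: M = 2.077

2.077


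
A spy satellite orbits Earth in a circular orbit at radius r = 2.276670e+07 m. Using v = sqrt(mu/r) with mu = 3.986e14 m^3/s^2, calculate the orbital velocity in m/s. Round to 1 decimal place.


Step 1: mu / r = 3.986e14 / 2.276670e+07 = 17508027.0746
Step 2: v = sqrt(17508027.0746) = 4184.3 m/s

4184.3


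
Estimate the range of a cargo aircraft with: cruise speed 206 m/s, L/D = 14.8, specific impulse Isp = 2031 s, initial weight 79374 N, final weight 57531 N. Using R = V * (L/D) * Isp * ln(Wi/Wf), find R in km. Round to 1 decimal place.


Step 1: Coefficient = V * (L/D) * Isp = 206 * 14.8 * 2031 = 6192112.8 m
Step 2: Wi/Wf = 79374 / 57531 = 1.379674
Step 3: ln(1.379674) = 0.321847
Step 4: R = 6192112.8 * 0.321847 = 1992912.5 m = 1992.9 km

1992.9


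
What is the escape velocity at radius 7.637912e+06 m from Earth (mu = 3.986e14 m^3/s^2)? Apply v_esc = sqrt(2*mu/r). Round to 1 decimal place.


Step 1: 2*mu/r = 2 * 3.986e14 / 7.637912e+06 = 104374075.009
Step 2: v_esc = sqrt(104374075.009) = 10216.4 m/s

10216.4


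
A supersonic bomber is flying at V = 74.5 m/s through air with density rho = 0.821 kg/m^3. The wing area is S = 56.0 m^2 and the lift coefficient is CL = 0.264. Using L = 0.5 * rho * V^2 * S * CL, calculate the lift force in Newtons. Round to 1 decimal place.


Step 1: Calculate dynamic pressure q = 0.5 * 0.821 * 74.5^2 = 0.5 * 0.821 * 5550.25 = 2278.3776 Pa
Step 2: Multiply by wing area and lift coefficient: L = 2278.3776 * 56.0 * 0.264
Step 3: L = 127589.147 * 0.264 = 33683.5 N

33683.5


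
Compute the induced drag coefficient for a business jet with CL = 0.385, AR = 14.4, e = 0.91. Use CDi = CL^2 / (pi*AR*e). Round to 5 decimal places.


Step 1: CL^2 = 0.385^2 = 0.148225
Step 2: pi * AR * e = 3.14159 * 14.4 * 0.91 = 41.16743
Step 3: CDi = 0.148225 / 41.16743 = 0.00360

0.00360


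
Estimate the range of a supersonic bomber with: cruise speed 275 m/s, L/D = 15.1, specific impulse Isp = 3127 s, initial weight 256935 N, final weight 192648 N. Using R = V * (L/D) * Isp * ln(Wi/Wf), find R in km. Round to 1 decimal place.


Step 1: Coefficient = V * (L/D) * Isp = 275 * 15.1 * 3127 = 12984867.5 m
Step 2: Wi/Wf = 256935 / 192648 = 1.333702
Step 3: ln(1.333702) = 0.287958
Step 4: R = 12984867.5 * 0.287958 = 3739102.3 m = 3739.1 km

3739.1


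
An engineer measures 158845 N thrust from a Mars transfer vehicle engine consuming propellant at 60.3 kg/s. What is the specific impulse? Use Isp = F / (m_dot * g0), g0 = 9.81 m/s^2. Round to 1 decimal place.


Step 1: m_dot * g0 = 60.3 * 9.81 = 591.54
Step 2: Isp = 158845 / 591.54 = 268.5 s

268.5


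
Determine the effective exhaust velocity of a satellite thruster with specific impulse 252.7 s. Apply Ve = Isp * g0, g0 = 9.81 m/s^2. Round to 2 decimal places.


Step 1: Ve = Isp * g0 = 252.7 * 9.81
Step 2: Ve = 2478.99 m/s

2478.99


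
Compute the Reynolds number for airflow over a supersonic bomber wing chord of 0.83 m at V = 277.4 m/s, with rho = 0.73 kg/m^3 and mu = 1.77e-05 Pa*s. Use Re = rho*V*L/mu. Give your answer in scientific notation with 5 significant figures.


Step 1: Numerator = rho * V * L = 0.73 * 277.4 * 0.83 = 168.07666
Step 2: Re = 168.07666 / 1.77e-05
Step 3: Re = 9.4959e+06

9.4959e+06


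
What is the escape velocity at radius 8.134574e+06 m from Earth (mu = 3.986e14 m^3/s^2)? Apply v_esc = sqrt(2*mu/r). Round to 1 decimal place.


Step 1: 2*mu/r = 2 * 3.986e14 / 8.134574e+06 = 98001444.2059
Step 2: v_esc = sqrt(98001444.2059) = 9899.6 m/s

9899.6


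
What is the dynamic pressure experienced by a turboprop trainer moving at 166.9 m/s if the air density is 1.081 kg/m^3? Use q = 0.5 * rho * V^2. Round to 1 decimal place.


Step 1: V^2 = 166.9^2 = 27855.61
Step 2: q = 0.5 * 1.081 * 27855.61
Step 3: q = 15056.0 Pa

15056.0


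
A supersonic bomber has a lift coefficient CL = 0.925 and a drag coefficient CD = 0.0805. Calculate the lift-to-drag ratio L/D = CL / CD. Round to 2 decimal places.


Step 1: L/D = CL / CD = 0.925 / 0.0805
Step 2: L/D = 11.49

11.49


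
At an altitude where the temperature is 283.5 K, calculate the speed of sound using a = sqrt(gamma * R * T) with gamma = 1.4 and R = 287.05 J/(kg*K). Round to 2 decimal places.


Step 1: gamma * R * T = 1.4 * 287.05 * 283.5 = 113930.145
Step 2: a = sqrt(113930.145) = 337.54 m/s

337.54


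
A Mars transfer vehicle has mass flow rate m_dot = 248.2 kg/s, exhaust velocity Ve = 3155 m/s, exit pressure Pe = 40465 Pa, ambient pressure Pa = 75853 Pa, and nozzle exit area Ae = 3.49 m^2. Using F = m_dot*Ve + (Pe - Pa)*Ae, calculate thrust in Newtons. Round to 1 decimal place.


Step 1: Momentum thrust = m_dot * Ve = 248.2 * 3155 = 783071.0 N
Step 2: Pressure thrust = (Pe - Pa) * Ae = (40465 - 75853) * 3.49 = -123504.12 N
Step 3: Total thrust F = 783071.0 + -123504.12 = 659566.9 N

659566.9


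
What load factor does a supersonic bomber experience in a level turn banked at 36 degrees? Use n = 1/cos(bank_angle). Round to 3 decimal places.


Step 1: Convert 36 degrees to radians = 0.628319
Step 2: cos(36 deg) = 0.809017
Step 3: n = 1 / 0.809017 = 1.236

1.236


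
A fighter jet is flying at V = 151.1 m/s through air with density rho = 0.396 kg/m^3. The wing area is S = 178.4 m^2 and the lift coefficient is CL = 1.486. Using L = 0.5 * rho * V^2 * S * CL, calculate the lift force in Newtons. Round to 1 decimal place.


Step 1: Calculate dynamic pressure q = 0.5 * 0.396 * 151.1^2 = 0.5 * 0.396 * 22831.21 = 4520.5796 Pa
Step 2: Multiply by wing area and lift coefficient: L = 4520.5796 * 178.4 * 1.486
Step 3: L = 806471.3971 * 1.486 = 1198416.5 N

1198416.5


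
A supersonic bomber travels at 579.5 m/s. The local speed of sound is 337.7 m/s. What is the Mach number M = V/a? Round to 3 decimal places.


Step 1: M = V / a = 579.5 / 337.7
Step 2: M = 1.716

1.716


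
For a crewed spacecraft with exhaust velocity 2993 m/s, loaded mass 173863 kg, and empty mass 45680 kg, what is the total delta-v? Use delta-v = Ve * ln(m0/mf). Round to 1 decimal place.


Step 1: Mass ratio m0/mf = 173863 / 45680 = 3.806108
Step 2: ln(3.806108) = 1.336607
Step 3: delta-v = 2993 * 1.336607 = 4000.5 m/s

4000.5


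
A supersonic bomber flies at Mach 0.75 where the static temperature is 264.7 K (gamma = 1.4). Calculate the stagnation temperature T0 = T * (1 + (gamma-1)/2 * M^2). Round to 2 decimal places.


Step 1: (gamma-1)/2 = 0.2
Step 2: M^2 = 0.5625
Step 3: 1 + 0.2 * 0.5625 = 1.1125
Step 4: T0 = 264.7 * 1.1125 = 294.48 K

294.48


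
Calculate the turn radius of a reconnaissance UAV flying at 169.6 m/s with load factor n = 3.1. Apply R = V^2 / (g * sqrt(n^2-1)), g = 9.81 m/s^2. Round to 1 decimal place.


Step 1: V^2 = 169.6^2 = 28764.16
Step 2: n^2 - 1 = 3.1^2 - 1 = 8.61
Step 3: sqrt(8.61) = 2.93428
Step 4: R = 28764.16 / (9.81 * 2.93428) = 999.3 m

999.3


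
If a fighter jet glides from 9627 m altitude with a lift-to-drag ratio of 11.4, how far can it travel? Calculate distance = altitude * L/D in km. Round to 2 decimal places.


Step 1: Glide distance = altitude * L/D = 9627 * 11.4 = 109747.8 m
Step 2: Convert to km: 109747.8 / 1000 = 109.75 km

109.75


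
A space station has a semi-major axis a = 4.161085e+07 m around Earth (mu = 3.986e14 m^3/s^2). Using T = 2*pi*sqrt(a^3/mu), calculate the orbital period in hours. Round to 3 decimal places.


Step 1: a^3 / mu = 7.204764e+22 / 3.986e14 = 1.807517e+08
Step 2: sqrt(1.807517e+08) = 13444.3941 s
Step 3: T = 2*pi * 13444.3941 = 84473.62 s
Step 4: T in hours = 84473.62 / 3600 = 23.465 hours

23.465


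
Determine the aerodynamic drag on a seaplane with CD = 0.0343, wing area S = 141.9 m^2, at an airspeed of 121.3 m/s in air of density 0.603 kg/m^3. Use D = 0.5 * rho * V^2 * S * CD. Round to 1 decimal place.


Step 1: Dynamic pressure q = 0.5 * 0.603 * 121.3^2 = 4436.1775 Pa
Step 2: Drag D = q * S * CD = 4436.1775 * 141.9 * 0.0343
Step 3: D = 21591.6 N

21591.6


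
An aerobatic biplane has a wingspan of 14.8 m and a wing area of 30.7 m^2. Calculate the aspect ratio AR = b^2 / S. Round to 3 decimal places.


Step 1: b^2 = 14.8^2 = 219.04
Step 2: AR = 219.04 / 30.7 = 7.135

7.135


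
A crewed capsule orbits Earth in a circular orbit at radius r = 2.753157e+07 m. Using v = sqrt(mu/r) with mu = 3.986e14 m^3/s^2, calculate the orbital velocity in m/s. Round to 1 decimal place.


Step 1: mu / r = 3.986e14 / 2.753157e+07 = 14477924.7969
Step 2: v = sqrt(14477924.7969) = 3805.0 m/s

3805.0


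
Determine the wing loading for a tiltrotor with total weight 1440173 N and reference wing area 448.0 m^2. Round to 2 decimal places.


Step 1: Wing loading = W / S = 1440173 / 448.0
Step 2: Wing loading = 3214.67 N/m^2

3214.67


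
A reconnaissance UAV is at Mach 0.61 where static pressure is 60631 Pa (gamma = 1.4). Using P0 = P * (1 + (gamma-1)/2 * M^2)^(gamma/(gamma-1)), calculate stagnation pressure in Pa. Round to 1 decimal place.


Step 1: (gamma-1)/2 * M^2 = 0.2 * 0.3721 = 0.07442
Step 2: 1 + 0.07442 = 1.07442
Step 3: Exponent gamma/(gamma-1) = 3.5
Step 4: P0 = 60631 * 1.07442^3.5 = 77947.8 Pa

77947.8


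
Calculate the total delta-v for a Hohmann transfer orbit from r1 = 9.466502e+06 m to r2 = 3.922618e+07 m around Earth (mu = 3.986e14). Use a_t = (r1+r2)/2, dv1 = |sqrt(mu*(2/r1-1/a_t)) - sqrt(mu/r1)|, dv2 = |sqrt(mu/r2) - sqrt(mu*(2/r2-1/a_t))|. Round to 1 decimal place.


Step 1: Transfer semi-major axis a_t = (9.466502e+06 + 3.922618e+07) / 2 = 2.434634e+07 m
Step 2: v1 (circular at r1) = sqrt(mu/r1) = 6488.94 m/s
Step 3: v_t1 = sqrt(mu*(2/r1 - 1/a_t)) = 8236.54 m/s
Step 4: dv1 = |8236.54 - 6488.94| = 1747.6 m/s
Step 5: v2 (circular at r2) = 3187.72 m/s, v_t2 = 1987.74 m/s
Step 6: dv2 = |3187.72 - 1987.74| = 1199.99 m/s
Step 7: Total delta-v = 1747.6 + 1199.99 = 2947.6 m/s

2947.6


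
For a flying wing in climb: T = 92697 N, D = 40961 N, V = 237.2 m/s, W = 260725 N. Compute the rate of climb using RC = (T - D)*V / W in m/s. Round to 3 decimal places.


Step 1: Excess thrust = T - D = 92697 - 40961 = 51736 N
Step 2: Excess power = 51736 * 237.2 = 12271779.2 W
Step 3: RC = 12271779.2 / 260725 = 47.068 m/s

47.068


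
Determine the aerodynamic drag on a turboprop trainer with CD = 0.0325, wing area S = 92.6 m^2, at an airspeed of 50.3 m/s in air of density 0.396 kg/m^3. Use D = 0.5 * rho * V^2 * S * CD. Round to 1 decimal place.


Step 1: Dynamic pressure q = 0.5 * 0.396 * 50.3^2 = 500.9578 Pa
Step 2: Drag D = q * S * CD = 500.9578 * 92.6 * 0.0325
Step 3: D = 1507.6 N

1507.6


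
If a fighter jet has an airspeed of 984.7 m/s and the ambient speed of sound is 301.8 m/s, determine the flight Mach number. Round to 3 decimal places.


Step 1: M = V / a = 984.7 / 301.8
Step 2: M = 3.263

3.263


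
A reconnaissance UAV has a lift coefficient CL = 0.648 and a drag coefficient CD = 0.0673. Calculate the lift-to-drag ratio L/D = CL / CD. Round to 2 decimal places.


Step 1: L/D = CL / CD = 0.648 / 0.0673
Step 2: L/D = 9.63

9.63


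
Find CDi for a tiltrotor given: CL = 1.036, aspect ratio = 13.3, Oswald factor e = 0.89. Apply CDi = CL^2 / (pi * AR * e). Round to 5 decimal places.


Step 1: CL^2 = 1.036^2 = 1.073296
Step 2: pi * AR * e = 3.14159 * 13.3 * 0.89 = 37.187032
Step 3: CDi = 1.073296 / 37.187032 = 0.02886

0.02886


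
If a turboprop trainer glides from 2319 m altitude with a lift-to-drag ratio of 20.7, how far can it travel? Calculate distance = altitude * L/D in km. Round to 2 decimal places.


Step 1: Glide distance = altitude * L/D = 2319 * 20.7 = 48003.3 m
Step 2: Convert to km: 48003.3 / 1000 = 48.00 km

48.00


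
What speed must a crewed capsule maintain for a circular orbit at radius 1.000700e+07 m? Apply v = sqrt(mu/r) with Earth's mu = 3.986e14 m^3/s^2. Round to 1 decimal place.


Step 1: mu / r = 3.986e14 / 1.000700e+07 = 39832117.5177
Step 2: v = sqrt(39832117.5177) = 6311.3 m/s

6311.3


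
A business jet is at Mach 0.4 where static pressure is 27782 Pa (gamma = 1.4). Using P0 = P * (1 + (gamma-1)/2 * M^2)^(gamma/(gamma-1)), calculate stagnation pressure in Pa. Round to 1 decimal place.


Step 1: (gamma-1)/2 * M^2 = 0.2 * 0.16 = 0.032
Step 2: 1 + 0.032 = 1.032
Step 3: Exponent gamma/(gamma-1) = 3.5
Step 4: P0 = 27782 * 1.032^3.5 = 31020.0 Pa

31020.0


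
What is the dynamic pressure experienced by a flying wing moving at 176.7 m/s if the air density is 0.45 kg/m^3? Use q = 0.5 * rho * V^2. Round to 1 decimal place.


Step 1: V^2 = 176.7^2 = 31222.89
Step 2: q = 0.5 * 0.45 * 31222.89
Step 3: q = 7025.2 Pa

7025.2


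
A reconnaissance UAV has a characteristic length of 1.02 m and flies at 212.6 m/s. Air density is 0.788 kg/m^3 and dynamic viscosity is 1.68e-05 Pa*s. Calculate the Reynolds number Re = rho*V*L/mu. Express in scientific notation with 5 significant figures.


Step 1: Numerator = rho * V * L = 0.788 * 212.6 * 1.02 = 170.879376
Step 2: Re = 170.879376 / 1.68e-05
Step 3: Re = 1.0171e+07

1.0171e+07


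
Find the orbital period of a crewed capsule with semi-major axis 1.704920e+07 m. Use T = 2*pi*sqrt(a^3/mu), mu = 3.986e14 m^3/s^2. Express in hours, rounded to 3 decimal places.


Step 1: a^3 / mu = 4.955780e+21 / 3.986e14 = 1.243297e+07
Step 2: sqrt(1.243297e+07) = 3526.041 s
Step 3: T = 2*pi * 3526.041 = 22154.77 s
Step 4: T in hours = 22154.77 / 3600 = 6.154 hours

6.154


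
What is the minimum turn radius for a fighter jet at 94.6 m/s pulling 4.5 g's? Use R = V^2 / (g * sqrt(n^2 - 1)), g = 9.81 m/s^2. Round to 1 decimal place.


Step 1: V^2 = 94.6^2 = 8949.16
Step 2: n^2 - 1 = 4.5^2 - 1 = 19.25
Step 3: sqrt(19.25) = 4.387482
Step 4: R = 8949.16 / (9.81 * 4.387482) = 207.9 m

207.9


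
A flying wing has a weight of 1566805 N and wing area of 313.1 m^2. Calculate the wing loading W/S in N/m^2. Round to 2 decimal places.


Step 1: Wing loading = W / S = 1566805 / 313.1
Step 2: Wing loading = 5004.17 N/m^2

5004.17


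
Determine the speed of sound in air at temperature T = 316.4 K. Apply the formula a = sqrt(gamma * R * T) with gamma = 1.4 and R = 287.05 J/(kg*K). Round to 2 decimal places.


Step 1: gamma * R * T = 1.4 * 287.05 * 316.4 = 127151.668
Step 2: a = sqrt(127151.668) = 356.58 m/s

356.58


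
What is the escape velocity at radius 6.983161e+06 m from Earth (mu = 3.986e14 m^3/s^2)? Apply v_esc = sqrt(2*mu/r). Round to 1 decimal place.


Step 1: 2*mu/r = 2 * 3.986e14 / 6.983161e+06 = 114160335.1262
Step 2: v_esc = sqrt(114160335.1262) = 10684.6 m/s

10684.6


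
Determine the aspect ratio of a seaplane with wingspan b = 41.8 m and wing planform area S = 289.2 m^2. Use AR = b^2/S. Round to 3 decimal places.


Step 1: b^2 = 41.8^2 = 1747.24
Step 2: AR = 1747.24 / 289.2 = 6.042

6.042


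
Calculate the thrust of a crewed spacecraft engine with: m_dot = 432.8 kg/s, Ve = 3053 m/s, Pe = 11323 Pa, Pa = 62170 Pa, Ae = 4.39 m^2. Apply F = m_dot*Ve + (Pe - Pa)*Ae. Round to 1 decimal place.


Step 1: Momentum thrust = m_dot * Ve = 432.8 * 3053 = 1321338.4 N
Step 2: Pressure thrust = (Pe - Pa) * Ae = (11323 - 62170) * 4.39 = -223218.33 N
Step 3: Total thrust F = 1321338.4 + -223218.33 = 1098120.1 N

1098120.1


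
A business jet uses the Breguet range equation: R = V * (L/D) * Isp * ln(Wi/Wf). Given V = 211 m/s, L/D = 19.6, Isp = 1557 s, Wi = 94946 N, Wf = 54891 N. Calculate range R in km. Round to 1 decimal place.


Step 1: Coefficient = V * (L/D) * Isp = 211 * 19.6 * 1557 = 6439129.2 m
Step 2: Wi/Wf = 94946 / 54891 = 1.729719
Step 3: ln(1.729719) = 0.547959
Step 4: R = 6439129.2 * 0.547959 = 3528378.2 m = 3528.4 km

3528.4


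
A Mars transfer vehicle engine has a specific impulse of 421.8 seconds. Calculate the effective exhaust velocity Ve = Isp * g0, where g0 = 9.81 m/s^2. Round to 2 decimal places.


Step 1: Ve = Isp * g0 = 421.8 * 9.81
Step 2: Ve = 4137.86 m/s

4137.86


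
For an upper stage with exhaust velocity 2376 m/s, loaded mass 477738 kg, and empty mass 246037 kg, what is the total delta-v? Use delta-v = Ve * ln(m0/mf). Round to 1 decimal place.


Step 1: Mass ratio m0/mf = 477738 / 246037 = 1.941732
Step 2: ln(1.941732) = 0.663581
Step 3: delta-v = 2376 * 0.663581 = 1576.7 m/s

1576.7


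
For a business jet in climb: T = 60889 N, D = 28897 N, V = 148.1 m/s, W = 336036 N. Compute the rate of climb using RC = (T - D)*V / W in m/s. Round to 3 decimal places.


Step 1: Excess thrust = T - D = 60889 - 28897 = 31992 N
Step 2: Excess power = 31992 * 148.1 = 4738015.2 W
Step 3: RC = 4738015.2 / 336036 = 14.100 m/s

14.100


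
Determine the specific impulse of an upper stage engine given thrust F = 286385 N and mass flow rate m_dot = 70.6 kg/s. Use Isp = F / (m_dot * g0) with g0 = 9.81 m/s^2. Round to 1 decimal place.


Step 1: m_dot * g0 = 70.6 * 9.81 = 692.59
Step 2: Isp = 286385 / 692.59 = 413.5 s

413.5


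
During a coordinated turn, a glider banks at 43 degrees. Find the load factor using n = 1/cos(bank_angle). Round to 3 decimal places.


Step 1: Convert 43 degrees to radians = 0.750492
Step 2: cos(43 deg) = 0.731354
Step 3: n = 1 / 0.731354 = 1.367

1.367


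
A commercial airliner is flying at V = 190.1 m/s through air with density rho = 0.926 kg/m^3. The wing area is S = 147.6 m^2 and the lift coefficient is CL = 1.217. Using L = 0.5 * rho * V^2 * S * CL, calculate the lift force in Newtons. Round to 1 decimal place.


Step 1: Calculate dynamic pressure q = 0.5 * 0.926 * 190.1^2 = 0.5 * 0.926 * 36138.01 = 16731.8986 Pa
Step 2: Multiply by wing area and lift coefficient: L = 16731.8986 * 147.6 * 1.217
Step 3: L = 2469628.2378 * 1.217 = 3005537.6 N

3005537.6


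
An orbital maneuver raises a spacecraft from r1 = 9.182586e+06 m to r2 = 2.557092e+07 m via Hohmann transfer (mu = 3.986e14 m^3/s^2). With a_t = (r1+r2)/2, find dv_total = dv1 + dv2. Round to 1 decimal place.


Step 1: Transfer semi-major axis a_t = (9.182586e+06 + 2.557092e+07) / 2 = 1.737675e+07 m
Step 2: v1 (circular at r1) = sqrt(mu/r1) = 6588.49 m/s
Step 3: v_t1 = sqrt(mu*(2/r1 - 1/a_t)) = 7992.36 m/s
Step 4: dv1 = |7992.36 - 6588.49| = 1403.87 m/s
Step 5: v2 (circular at r2) = 3948.17 m/s, v_t2 = 2870.08 m/s
Step 6: dv2 = |3948.17 - 2870.08| = 1078.09 m/s
Step 7: Total delta-v = 1403.87 + 1078.09 = 2482.0 m/s

2482.0


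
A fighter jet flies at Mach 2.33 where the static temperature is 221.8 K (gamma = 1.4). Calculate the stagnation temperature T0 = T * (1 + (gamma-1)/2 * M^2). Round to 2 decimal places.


Step 1: (gamma-1)/2 = 0.2
Step 2: M^2 = 5.4289
Step 3: 1 + 0.2 * 5.4289 = 2.08578
Step 4: T0 = 221.8 * 2.08578 = 462.63 K

462.63


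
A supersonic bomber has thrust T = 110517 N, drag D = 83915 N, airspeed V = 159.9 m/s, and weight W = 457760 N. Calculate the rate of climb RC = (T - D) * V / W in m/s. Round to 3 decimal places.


Step 1: Excess thrust = T - D = 110517 - 83915 = 26602 N
Step 2: Excess power = 26602 * 159.9 = 4253659.8 W
Step 3: RC = 4253659.8 / 457760 = 9.292 m/s

9.292


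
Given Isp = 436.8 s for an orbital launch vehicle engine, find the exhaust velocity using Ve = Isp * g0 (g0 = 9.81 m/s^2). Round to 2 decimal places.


Step 1: Ve = Isp * g0 = 436.8 * 9.81
Step 2: Ve = 4285.01 m/s

4285.01


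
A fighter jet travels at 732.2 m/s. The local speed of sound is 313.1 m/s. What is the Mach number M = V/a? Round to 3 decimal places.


Step 1: M = V / a = 732.2 / 313.1
Step 2: M = 2.339

2.339


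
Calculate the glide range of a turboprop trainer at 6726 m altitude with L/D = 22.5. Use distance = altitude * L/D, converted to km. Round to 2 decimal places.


Step 1: Glide distance = altitude * L/D = 6726 * 22.5 = 151335.0 m
Step 2: Convert to km: 151335.0 / 1000 = 151.34 km

151.34


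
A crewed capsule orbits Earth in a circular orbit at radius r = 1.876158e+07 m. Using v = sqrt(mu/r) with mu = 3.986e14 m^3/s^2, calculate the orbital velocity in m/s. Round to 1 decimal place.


Step 1: mu / r = 3.986e14 / 1.876158e+07 = 21245545.4178
Step 2: v = sqrt(21245545.4178) = 4609.3 m/s

4609.3


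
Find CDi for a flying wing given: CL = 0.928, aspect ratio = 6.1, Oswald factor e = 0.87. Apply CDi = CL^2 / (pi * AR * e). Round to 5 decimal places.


Step 1: CL^2 = 0.928^2 = 0.861184
Step 2: pi * AR * e = 3.14159 * 6.1 * 0.87 = 16.672432
Step 3: CDi = 0.861184 / 16.672432 = 0.05165

0.05165


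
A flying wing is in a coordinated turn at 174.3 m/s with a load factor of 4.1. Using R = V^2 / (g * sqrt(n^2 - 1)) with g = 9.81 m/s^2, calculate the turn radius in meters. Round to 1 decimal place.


Step 1: V^2 = 174.3^2 = 30380.49
Step 2: n^2 - 1 = 4.1^2 - 1 = 15.81
Step 3: sqrt(15.81) = 3.976179
Step 4: R = 30380.49 / (9.81 * 3.976179) = 778.9 m

778.9


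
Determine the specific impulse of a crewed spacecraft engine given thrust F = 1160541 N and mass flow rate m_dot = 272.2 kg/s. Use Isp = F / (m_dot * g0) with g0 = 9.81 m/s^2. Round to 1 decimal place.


Step 1: m_dot * g0 = 272.2 * 9.81 = 2670.28
Step 2: Isp = 1160541 / 2670.28 = 434.6 s

434.6


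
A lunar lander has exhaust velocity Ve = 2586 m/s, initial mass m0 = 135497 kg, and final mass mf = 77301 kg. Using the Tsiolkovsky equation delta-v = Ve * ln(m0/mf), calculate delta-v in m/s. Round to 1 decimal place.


Step 1: Mass ratio m0/mf = 135497 / 77301 = 1.752849
Step 2: ln(1.752849) = 0.561243
Step 3: delta-v = 2586 * 0.561243 = 1451.4 m/s

1451.4


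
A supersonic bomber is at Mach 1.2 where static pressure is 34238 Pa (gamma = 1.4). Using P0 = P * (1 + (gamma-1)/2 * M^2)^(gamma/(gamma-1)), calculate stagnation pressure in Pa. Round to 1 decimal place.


Step 1: (gamma-1)/2 * M^2 = 0.2 * 1.44 = 0.288
Step 2: 1 + 0.288 = 1.288
Step 3: Exponent gamma/(gamma-1) = 3.5
Step 4: P0 = 34238 * 1.288^3.5 = 83026.0 Pa

83026.0


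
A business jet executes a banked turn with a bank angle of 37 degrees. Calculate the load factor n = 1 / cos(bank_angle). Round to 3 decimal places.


Step 1: Convert 37 degrees to radians = 0.645772
Step 2: cos(37 deg) = 0.798636
Step 3: n = 1 / 0.798636 = 1.252

1.252


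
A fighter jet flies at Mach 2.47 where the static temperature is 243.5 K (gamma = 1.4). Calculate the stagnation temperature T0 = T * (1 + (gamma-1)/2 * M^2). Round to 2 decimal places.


Step 1: (gamma-1)/2 = 0.2
Step 2: M^2 = 6.1009
Step 3: 1 + 0.2 * 6.1009 = 2.22018
Step 4: T0 = 243.5 * 2.22018 = 540.61 K

540.61


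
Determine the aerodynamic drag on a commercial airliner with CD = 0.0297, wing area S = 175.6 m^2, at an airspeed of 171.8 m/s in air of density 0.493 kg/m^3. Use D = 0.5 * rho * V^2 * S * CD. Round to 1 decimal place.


Step 1: Dynamic pressure q = 0.5 * 0.493 * 171.8^2 = 7275.5067 Pa
Step 2: Drag D = q * S * CD = 7275.5067 * 175.6 * 0.0297
Step 3: D = 37944.1 N

37944.1


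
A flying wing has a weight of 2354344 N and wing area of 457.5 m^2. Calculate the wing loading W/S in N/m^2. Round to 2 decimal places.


Step 1: Wing loading = W / S = 2354344 / 457.5
Step 2: Wing loading = 5146.11 N/m^2

5146.11


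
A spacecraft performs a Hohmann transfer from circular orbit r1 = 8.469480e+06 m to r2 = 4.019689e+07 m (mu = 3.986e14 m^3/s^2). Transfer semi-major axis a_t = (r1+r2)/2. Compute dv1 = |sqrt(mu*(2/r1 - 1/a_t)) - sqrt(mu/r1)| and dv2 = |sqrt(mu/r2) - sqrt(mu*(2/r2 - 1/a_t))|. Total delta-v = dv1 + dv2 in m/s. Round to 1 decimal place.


Step 1: Transfer semi-major axis a_t = (8.469480e+06 + 4.019689e+07) / 2 = 2.433318e+07 m
Step 2: v1 (circular at r1) = sqrt(mu/r1) = 6860.26 m/s
Step 3: v_t1 = sqrt(mu*(2/r1 - 1/a_t)) = 8817.33 m/s
Step 4: dv1 = |8817.33 - 6860.26| = 1957.07 m/s
Step 5: v2 (circular at r2) = 3149.0 m/s, v_t2 = 1857.81 m/s
Step 6: dv2 = |3149.0 - 1857.81| = 1291.19 m/s
Step 7: Total delta-v = 1957.07 + 1291.19 = 3248.3 m/s

3248.3


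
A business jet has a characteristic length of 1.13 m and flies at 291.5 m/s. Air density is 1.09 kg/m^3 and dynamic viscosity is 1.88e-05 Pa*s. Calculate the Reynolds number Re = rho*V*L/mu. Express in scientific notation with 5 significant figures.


Step 1: Numerator = rho * V * L = 1.09 * 291.5 * 1.13 = 359.04055
Step 2: Re = 359.04055 / 1.88e-05
Step 3: Re = 1.9098e+07

1.9098e+07


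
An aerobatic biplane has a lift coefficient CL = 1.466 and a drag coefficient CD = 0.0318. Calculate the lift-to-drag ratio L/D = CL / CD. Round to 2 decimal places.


Step 1: L/D = CL / CD = 1.466 / 0.0318
Step 2: L/D = 46.10

46.10


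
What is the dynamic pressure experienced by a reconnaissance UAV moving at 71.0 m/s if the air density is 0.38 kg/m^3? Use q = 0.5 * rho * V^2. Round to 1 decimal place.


Step 1: V^2 = 71.0^2 = 5041.0
Step 2: q = 0.5 * 0.38 * 5041.0
Step 3: q = 957.8 Pa

957.8


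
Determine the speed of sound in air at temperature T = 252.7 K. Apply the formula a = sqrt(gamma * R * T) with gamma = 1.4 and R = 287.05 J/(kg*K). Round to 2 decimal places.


Step 1: gamma * R * T = 1.4 * 287.05 * 252.7 = 101552.549
Step 2: a = sqrt(101552.549) = 318.67 m/s

318.67


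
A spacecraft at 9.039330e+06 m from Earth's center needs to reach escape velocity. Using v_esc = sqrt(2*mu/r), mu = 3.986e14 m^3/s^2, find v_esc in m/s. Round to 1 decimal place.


Step 1: 2*mu/r = 2 * 3.986e14 / 9.039330e+06 = 88192377.0899
Step 2: v_esc = sqrt(88192377.0899) = 9391.1 m/s

9391.1


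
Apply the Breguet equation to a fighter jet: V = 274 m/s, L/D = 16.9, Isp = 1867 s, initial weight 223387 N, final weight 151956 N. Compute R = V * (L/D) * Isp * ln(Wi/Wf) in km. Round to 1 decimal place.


Step 1: Coefficient = V * (L/D) * Isp = 274 * 16.9 * 1867 = 8645330.2 m
Step 2: Wi/Wf = 223387 / 151956 = 1.470077
Step 3: ln(1.470077) = 0.385315
Step 4: R = 8645330.2 * 0.385315 = 3331172.7 m = 3331.2 km

3331.2


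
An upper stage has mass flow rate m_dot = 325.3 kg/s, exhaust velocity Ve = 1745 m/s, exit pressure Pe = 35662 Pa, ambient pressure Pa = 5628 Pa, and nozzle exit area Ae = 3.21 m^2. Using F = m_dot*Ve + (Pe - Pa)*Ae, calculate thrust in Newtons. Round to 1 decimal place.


Step 1: Momentum thrust = m_dot * Ve = 325.3 * 1745 = 567648.5 N
Step 2: Pressure thrust = (Pe - Pa) * Ae = (35662 - 5628) * 3.21 = 96409.14 N
Step 3: Total thrust F = 567648.5 + 96409.14 = 664057.6 N

664057.6


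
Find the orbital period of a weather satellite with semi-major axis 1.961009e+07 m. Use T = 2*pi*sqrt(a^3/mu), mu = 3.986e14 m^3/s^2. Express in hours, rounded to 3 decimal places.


Step 1: a^3 / mu = 7.541171e+21 / 3.986e14 = 1.891914e+07
Step 2: sqrt(1.891914e+07) = 4349.6142 s
Step 3: T = 2*pi * 4349.6142 = 27329.43 s
Step 4: T in hours = 27329.43 / 3600 = 7.592 hours

7.592


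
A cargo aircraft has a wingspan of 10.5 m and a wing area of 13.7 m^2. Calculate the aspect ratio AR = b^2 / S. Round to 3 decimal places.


Step 1: b^2 = 10.5^2 = 110.25
Step 2: AR = 110.25 / 13.7 = 8.047

8.047


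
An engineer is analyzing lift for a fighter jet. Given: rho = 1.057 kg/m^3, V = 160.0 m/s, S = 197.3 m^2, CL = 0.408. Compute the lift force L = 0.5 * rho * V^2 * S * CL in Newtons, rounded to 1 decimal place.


Step 1: Calculate dynamic pressure q = 0.5 * 1.057 * 160.0^2 = 0.5 * 1.057 * 25600.0 = 13529.6 Pa
Step 2: Multiply by wing area and lift coefficient: L = 13529.6 * 197.3 * 0.408
Step 3: L = 2669390.08 * 0.408 = 1089111.2 N

1089111.2


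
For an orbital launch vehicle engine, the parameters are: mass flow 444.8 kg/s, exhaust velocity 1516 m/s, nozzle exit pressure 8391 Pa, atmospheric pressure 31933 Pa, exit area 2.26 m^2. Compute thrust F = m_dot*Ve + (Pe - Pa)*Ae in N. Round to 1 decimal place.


Step 1: Momentum thrust = m_dot * Ve = 444.8 * 1516 = 674316.8 N
Step 2: Pressure thrust = (Pe - Pa) * Ae = (8391 - 31933) * 2.26 = -53204.92 N
Step 3: Total thrust F = 674316.8 + -53204.92 = 621111.9 N

621111.9


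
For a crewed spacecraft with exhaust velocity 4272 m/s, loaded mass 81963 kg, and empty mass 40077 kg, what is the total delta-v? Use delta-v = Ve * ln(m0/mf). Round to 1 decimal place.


Step 1: Mass ratio m0/mf = 81963 / 40077 = 2.045138
Step 2: ln(2.045138) = 0.715465
Step 3: delta-v = 4272 * 0.715465 = 3056.5 m/s

3056.5


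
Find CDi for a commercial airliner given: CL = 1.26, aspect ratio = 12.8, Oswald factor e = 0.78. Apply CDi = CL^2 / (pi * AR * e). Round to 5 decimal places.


Step 1: CL^2 = 1.26^2 = 1.5876
Step 2: pi * AR * e = 3.14159 * 12.8 * 0.78 = 31.365661
Step 3: CDi = 1.5876 / 31.365661 = 0.05062

0.05062


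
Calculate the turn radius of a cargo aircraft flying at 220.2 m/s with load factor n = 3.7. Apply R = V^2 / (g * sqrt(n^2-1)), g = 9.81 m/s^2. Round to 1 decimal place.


Step 1: V^2 = 220.2^2 = 48488.04
Step 2: n^2 - 1 = 3.7^2 - 1 = 12.69
Step 3: sqrt(12.69) = 3.562303
Step 4: R = 48488.04 / (9.81 * 3.562303) = 1387.5 m

1387.5


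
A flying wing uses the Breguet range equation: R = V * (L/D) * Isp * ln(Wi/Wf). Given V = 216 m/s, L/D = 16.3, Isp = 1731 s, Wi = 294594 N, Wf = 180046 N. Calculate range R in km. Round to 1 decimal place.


Step 1: Coefficient = V * (L/D) * Isp = 216 * 16.3 * 1731 = 6094504.8 m
Step 2: Wi/Wf = 294594 / 180046 = 1.636215
Step 3: ln(1.636215) = 0.492386
Step 4: R = 6094504.8 * 0.492386 = 3000847.4 m = 3000.8 km

3000.8


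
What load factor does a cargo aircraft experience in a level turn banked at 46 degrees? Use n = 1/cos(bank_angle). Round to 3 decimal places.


Step 1: Convert 46 degrees to radians = 0.802851
Step 2: cos(46 deg) = 0.694658
Step 3: n = 1 / 0.694658 = 1.440

1.440


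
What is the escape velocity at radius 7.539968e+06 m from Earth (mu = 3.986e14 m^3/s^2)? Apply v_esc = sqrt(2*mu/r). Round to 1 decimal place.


Step 1: 2*mu/r = 2 * 3.986e14 / 7.539968e+06 = 105729891.6918
Step 2: v_esc = sqrt(105729891.6918) = 10282.5 m/s

10282.5


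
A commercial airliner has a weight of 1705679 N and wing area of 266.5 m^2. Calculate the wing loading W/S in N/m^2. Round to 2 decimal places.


Step 1: Wing loading = W / S = 1705679 / 266.5
Step 2: Wing loading = 6400.30 N/m^2

6400.30


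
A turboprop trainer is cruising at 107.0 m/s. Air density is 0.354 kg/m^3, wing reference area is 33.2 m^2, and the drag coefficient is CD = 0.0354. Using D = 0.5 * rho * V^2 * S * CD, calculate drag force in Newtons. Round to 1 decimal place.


Step 1: Dynamic pressure q = 0.5 * 0.354 * 107.0^2 = 2026.473 Pa
Step 2: Drag D = q * S * CD = 2026.473 * 33.2 * 0.0354
Step 3: D = 2381.7 N

2381.7


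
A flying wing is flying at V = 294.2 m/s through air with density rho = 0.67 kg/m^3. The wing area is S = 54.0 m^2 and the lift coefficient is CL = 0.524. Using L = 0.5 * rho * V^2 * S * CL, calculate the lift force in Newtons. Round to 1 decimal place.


Step 1: Calculate dynamic pressure q = 0.5 * 0.67 * 294.2^2 = 0.5 * 0.67 * 86553.64 = 28995.4694 Pa
Step 2: Multiply by wing area and lift coefficient: L = 28995.4694 * 54.0 * 0.524
Step 3: L = 1565755.3476 * 0.524 = 820455.8 N

820455.8


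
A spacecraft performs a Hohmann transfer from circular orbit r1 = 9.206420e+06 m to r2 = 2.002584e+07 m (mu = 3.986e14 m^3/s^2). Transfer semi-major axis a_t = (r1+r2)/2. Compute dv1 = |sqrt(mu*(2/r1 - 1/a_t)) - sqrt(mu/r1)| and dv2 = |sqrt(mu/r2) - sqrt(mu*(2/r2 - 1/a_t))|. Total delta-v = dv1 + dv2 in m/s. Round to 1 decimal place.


Step 1: Transfer semi-major axis a_t = (9.206420e+06 + 2.002584e+07) / 2 = 1.461613e+07 m
Step 2: v1 (circular at r1) = sqrt(mu/r1) = 6579.96 m/s
Step 3: v_t1 = sqrt(mu*(2/r1 - 1/a_t)) = 7701.98 m/s
Step 4: dv1 = |7701.98 - 6579.96| = 1122.02 m/s
Step 5: v2 (circular at r2) = 4461.42 m/s, v_t2 = 3540.81 m/s
Step 6: dv2 = |4461.42 - 3540.81| = 920.61 m/s
Step 7: Total delta-v = 1122.02 + 920.61 = 2042.6 m/s

2042.6
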